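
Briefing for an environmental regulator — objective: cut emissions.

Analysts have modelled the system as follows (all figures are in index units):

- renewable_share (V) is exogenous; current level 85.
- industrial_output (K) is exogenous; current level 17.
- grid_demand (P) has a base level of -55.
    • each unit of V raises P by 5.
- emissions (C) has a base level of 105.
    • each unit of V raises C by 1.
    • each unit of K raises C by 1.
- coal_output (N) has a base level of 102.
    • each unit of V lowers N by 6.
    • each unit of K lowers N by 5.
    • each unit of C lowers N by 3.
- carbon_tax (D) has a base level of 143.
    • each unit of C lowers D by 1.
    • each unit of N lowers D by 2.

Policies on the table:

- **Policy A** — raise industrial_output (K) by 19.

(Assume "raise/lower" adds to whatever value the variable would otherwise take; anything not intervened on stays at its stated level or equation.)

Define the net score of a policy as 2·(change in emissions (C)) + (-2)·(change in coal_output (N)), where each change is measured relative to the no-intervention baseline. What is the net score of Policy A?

342

Baseline:
  V = 85
  K = 17
  C = 105 + 85 + 17 = 207
  N = 102 − 6·85 − 5·17 − 3·207 = -1114
Policy A (K + 19):
  V = 85
  K = 17 + 19 = 36
  C = 105 + 85 + 36 = 226
  N = 102 − 6·85 − 5·36 − 3·226 = -1266
ΔC = 226 − 207 = 19; ΔN = -1266 − (-1114) = -152
Score = 2·19 + (-2)·(-152) = 342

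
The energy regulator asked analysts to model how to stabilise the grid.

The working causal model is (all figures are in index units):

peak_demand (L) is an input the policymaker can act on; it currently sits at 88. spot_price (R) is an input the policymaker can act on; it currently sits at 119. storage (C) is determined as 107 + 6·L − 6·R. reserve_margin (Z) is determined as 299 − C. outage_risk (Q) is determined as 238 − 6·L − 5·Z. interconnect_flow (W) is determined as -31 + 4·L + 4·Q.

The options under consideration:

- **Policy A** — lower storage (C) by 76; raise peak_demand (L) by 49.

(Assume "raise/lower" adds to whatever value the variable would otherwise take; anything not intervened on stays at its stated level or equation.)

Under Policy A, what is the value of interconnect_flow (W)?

-5019

Policy A (C − 76, L + 49):
  L = 88 + 49 = 137
  R = 119
  C = 107 + 6·137 − 6·119 (−76 from intervention) = 139
  Z = 299 − 139 = 160
  Q = 238 − 6·137 − 5·160 = -1384
  W = -31 + 4·137 + 4·(-1384) = -5019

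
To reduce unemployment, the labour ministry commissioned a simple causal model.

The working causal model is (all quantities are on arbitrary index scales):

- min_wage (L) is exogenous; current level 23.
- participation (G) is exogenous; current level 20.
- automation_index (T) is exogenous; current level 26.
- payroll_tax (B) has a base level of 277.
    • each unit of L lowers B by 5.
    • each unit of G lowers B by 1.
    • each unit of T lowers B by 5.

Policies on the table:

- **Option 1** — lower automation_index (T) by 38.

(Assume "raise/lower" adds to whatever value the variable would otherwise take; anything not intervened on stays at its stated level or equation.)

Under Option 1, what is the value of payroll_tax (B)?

202

Option 1 (T − 38):
  L = 23
  G = 20
  T = 26 − 38 = -12
  B = 277 − 5·23 − 20 − 5·(-12) = 202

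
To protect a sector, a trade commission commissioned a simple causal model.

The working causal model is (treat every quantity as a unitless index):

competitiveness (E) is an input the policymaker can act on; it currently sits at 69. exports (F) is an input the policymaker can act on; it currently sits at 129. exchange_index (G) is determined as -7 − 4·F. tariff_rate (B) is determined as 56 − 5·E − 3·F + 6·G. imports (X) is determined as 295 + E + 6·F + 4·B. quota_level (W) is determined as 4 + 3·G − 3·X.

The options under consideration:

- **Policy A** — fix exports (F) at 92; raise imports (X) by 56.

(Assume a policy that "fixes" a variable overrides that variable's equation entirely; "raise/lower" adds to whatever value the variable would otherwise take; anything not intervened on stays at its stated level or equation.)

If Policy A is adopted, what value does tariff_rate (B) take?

-2815

Policy A (F := 92, X + 56):
  E = 69
  F = 92
  G = -7 − 4·92 = -375
  B = 56 − 5·69 − 3·92 + 6·(-375) = -2815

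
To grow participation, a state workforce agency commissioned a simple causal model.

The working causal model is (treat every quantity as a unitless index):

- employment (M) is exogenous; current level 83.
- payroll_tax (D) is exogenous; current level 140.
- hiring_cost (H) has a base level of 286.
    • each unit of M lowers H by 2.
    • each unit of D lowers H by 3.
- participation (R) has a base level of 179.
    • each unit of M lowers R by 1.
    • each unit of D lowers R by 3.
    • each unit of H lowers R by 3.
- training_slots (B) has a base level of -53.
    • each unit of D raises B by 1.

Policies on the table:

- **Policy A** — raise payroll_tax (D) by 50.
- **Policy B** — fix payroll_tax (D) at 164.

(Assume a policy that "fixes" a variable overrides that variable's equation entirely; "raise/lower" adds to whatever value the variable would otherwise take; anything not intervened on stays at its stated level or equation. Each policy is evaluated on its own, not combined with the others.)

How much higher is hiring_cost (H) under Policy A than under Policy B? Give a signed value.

Policy A (D + 50):
  M = 83
  D = 140 + 50 = 190
  H = 286 − 2·83 − 3·190 = -450
Policy B (D := 164):
  M = 83
  D = 164
  H = 286 − 2·83 − 3·164 = -372
H: -450 − (-372) = -78

-78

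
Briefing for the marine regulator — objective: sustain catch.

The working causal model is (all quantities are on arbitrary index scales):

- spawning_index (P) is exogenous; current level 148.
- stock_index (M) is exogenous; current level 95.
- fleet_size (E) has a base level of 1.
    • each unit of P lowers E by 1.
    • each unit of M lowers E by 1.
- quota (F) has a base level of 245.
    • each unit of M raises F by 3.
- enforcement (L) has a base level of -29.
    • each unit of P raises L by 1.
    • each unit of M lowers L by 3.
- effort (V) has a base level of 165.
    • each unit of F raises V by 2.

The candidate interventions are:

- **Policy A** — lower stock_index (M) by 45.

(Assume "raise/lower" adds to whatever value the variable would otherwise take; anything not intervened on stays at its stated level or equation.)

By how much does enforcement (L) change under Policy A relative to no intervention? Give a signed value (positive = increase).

Baseline:
  P = 148
  M = 95
  L = -29 + 148 − 3·95 = -166
Policy A (M − 45):
  P = 148
  M = 95 − 45 = 50
  L = -29 + 148 − 3·50 = -31
Change in L: -31 − (-166) = 135

135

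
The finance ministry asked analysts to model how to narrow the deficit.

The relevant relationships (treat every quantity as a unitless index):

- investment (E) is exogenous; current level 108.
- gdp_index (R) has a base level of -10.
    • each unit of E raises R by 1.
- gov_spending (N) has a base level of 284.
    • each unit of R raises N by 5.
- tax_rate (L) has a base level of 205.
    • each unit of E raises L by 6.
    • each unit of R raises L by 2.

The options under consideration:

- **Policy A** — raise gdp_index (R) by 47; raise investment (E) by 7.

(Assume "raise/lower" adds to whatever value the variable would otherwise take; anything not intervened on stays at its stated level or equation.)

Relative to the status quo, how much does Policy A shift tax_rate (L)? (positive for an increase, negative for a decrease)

150

Baseline:
  E = 108
  R = -10 + 108 = 98
  L = 205 + 6·108 + 2·98 = 1049
Policy A (R + 47, E + 7):
  E = 108 + 7 = 115
  R = -10 + 115 (+47 from intervention) = 152
  L = 205 + 6·115 + 2·152 = 1199
Change in L: 1199 − 1049 = 150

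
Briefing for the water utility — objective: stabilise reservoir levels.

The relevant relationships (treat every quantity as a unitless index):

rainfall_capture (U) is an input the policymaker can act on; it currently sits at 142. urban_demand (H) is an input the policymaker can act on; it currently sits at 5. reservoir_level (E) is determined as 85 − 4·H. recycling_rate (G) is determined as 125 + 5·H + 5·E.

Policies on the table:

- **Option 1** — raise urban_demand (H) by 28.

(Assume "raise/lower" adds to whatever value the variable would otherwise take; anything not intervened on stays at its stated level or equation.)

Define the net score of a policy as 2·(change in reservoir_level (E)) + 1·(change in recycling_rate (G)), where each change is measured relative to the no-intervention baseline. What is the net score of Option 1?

-644

Baseline:
  H = 5
  E = 85 − 4·5 = 65
  G = 125 + 5·5 + 5·65 = 475
Option 1 (H + 28):
  H = 5 + 28 = 33
  E = 85 − 4·33 = -47
  G = 125 + 5·33 + 5·(-47) = 55
ΔE = -47 − 65 = -112; ΔG = 55 − 475 = -420
Score = 2·(-112) + 1·(-420) = -644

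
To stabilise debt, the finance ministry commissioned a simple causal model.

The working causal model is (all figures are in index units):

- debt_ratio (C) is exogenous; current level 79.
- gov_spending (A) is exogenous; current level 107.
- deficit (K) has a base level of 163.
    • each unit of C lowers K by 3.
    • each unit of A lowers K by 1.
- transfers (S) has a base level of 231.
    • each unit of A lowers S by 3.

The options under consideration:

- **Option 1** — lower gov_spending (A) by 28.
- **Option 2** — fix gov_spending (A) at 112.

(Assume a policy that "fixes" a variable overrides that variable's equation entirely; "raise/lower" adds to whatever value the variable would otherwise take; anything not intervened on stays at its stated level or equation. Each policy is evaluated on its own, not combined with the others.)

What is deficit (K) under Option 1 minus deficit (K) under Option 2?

Option 1 (A − 28):
  C = 79
  A = 107 − 28 = 79
  K = 163 − 3·79 − 79 = -153
Option 2 (A := 112):
  C = 79
  A = 112
  K = 163 − 3·79 − 112 = -186
K: -153 − (-186) = 33

33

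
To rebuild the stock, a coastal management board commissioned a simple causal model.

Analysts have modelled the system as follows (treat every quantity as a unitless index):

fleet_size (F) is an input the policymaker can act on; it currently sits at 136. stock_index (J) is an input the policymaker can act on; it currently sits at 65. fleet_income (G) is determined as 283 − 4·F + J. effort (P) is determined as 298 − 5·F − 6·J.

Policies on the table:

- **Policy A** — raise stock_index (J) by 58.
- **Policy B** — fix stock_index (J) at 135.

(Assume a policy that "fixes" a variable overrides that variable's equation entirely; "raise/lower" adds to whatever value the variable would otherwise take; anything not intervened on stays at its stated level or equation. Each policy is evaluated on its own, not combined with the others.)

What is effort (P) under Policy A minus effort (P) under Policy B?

72

Policy A (J + 58):
  F = 136
  J = 65 + 58 = 123
  P = 298 − 5·136 − 6·123 = -1120
Policy B (J := 135):
  F = 136
  J = 135
  P = 298 − 5·136 − 6·135 = -1192
P: -1120 − (-1192) = 72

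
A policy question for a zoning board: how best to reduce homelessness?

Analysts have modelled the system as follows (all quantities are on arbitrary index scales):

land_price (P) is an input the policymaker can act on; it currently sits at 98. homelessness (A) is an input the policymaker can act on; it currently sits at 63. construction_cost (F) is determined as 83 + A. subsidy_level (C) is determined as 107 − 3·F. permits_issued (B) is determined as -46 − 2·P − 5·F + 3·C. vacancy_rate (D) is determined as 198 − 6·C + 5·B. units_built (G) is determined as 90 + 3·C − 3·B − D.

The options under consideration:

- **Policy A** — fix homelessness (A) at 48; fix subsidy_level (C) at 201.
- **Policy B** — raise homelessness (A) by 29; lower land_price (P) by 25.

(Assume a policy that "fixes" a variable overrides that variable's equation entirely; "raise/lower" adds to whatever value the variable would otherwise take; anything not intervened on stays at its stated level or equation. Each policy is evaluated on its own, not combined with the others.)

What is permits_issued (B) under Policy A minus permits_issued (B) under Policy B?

2027

Policy A (A := 48, C := 201):
  P = 98
  A = 48
  F = 83 + 48 = 131
  C = 201
  B = -46 − 2·98 − 5·131 + 3·201 = -294
Policy B (A + 29, P − 25):
  P = 98 − 25 = 73
  A = 63 + 29 = 92
  F = 83 + 92 = 175
  C = 107 − 3·175 = -418
  B = -46 − 2·73 − 5·175 + 3·(-418) = -2321
B: -294 − (-2321) = 2027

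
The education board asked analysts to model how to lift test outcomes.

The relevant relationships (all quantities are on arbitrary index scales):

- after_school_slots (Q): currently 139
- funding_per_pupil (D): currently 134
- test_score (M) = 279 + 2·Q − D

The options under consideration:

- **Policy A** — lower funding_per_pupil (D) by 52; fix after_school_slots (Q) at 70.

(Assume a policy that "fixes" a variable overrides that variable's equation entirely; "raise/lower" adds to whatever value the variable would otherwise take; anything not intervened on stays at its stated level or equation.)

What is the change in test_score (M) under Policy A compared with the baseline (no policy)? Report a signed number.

-86

Baseline:
  Q = 139
  D = 134
  M = 279 + 2·139 − 134 = 423
Policy A (D − 52, Q := 70):
  Q = 70
  D = 134 − 52 = 82
  M = 279 + 2·70 − 82 = 337
Change in M: 337 − 423 = -86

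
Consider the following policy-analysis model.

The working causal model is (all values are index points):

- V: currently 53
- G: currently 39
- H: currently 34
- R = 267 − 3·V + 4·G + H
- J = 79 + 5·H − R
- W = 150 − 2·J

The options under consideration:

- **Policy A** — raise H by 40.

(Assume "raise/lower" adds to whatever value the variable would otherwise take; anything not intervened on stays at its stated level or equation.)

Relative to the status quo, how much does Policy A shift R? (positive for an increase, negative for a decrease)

Baseline:
  V = 53
  G = 39
  H = 34
  R = 267 − 3·53 + 4·39 + 34 = 298
Policy A (H + 40):
  V = 53
  G = 39
  H = 34 + 40 = 74
  R = 267 − 3·53 + 4·39 + 74 = 338
Change in R: 338 − 298 = 40

40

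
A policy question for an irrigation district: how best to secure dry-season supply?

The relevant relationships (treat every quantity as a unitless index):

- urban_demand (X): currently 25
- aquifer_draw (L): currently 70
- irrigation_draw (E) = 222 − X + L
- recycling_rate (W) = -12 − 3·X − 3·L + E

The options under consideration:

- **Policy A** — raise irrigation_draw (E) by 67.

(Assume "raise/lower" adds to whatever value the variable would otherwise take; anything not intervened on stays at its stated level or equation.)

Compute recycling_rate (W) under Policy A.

37

Policy A (E + 67):
  X = 25
  L = 70
  E = 222 − 25 + 70 (+67 from intervention) = 334
  W = -12 − 3·25 − 3·70 + 334 = 37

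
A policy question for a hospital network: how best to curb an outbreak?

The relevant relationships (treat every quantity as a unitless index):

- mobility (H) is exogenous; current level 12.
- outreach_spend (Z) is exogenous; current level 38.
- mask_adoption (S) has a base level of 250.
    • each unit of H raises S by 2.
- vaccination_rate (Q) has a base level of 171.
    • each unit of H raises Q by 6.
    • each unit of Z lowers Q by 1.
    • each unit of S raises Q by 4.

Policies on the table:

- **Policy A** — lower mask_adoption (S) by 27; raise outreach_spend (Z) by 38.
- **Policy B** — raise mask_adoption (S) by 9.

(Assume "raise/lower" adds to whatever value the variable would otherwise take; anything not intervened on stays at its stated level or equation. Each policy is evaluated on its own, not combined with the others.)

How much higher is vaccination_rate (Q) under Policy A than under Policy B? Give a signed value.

-182

Policy A (S − 27, Z + 38):
  H = 12
  Z = 38 + 38 = 76
  S = 250 + 2·12 (−27 from intervention) = 247
  Q = 171 + 6·12 − 76 + 4·247 = 1155
Policy B (S + 9):
  H = 12
  Z = 38
  S = 250 + 2·12 (+9 from intervention) = 283
  Q = 171 + 6·12 − 38 + 4·283 = 1337
Q: 1155 − 1337 = -182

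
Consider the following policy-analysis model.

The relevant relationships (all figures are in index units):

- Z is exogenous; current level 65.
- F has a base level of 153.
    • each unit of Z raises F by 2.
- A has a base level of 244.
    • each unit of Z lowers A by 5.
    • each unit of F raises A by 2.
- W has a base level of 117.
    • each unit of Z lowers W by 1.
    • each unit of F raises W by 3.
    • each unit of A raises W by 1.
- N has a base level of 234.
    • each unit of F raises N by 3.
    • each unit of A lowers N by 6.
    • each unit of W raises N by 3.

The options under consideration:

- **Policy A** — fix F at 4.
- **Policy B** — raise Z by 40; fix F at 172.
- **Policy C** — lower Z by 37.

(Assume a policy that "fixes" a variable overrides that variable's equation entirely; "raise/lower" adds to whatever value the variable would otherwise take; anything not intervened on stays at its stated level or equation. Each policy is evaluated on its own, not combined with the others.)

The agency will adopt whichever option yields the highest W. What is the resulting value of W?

Policy A (F := 4):
  Z = 65
  F = 4
  A = 244 − 5·65 + 2·4 = -73
  W = 117 − 65 + 3·4 + (-73) = -9
Policy B (Z + 40, F := 172):
  Z = 65 + 40 = 105
  F = 172
  A = 244 − 5·105 + 2·172 = 63
  W = 117 − 105 + 3·172 + 63 = 591
Policy C (Z − 37):
  Z = 65 − 37 = 28
  F = 153 + 2·28 = 209
  A = 244 − 5·28 + 2·209 = 522
  W = 117 − 28 + 3·209 + 522 = 1238
Comparing — Policy A: W=-9, Policy B: W=591, Policy C: W=1238. Highest is 1238 (Policy C).

1238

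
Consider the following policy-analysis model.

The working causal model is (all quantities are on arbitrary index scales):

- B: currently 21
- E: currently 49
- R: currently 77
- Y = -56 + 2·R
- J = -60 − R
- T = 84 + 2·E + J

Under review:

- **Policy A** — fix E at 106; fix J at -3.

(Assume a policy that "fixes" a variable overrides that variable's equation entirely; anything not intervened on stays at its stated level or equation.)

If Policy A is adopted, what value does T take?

Policy A (E := 106, J := -3):
  E = 106
  R = 77
  J = -3
  T = 84 + 2·106 + (-3) = 293

293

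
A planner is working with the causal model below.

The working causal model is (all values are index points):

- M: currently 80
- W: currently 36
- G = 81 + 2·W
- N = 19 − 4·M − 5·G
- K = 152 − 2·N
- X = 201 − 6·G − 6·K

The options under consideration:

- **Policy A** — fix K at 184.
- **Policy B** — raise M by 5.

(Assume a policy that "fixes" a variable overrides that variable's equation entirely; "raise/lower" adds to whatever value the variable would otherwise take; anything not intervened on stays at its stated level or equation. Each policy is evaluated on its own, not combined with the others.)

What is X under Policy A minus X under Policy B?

Policy A (K := 184):
  M = 80
  W = 36
  G = 81 + 2·36 = 153
  N = 19 − 4·80 − 5·153 = -1066
  K = 184
  X = 201 − 6·153 − 6·184 = -1821
Policy B (M + 5):
  M = 80 + 5 = 85
  W = 36
  G = 81 + 2·36 = 153
  N = 19 − 4·85 − 5·153 = -1086
  K = 152 − 2·(-1086) = 2324
  X = 201 − 6·153 − 6·2324 = -14661
X: -1821 − (-14661) = 12840

12840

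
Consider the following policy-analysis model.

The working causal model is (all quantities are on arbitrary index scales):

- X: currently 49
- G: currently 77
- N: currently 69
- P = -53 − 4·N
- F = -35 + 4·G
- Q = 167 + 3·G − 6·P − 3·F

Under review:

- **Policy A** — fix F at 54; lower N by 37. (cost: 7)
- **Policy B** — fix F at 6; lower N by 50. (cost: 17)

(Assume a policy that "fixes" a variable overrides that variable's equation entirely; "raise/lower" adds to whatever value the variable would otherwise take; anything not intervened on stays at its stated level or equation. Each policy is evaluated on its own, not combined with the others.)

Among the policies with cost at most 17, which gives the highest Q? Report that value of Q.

Policy A (F := 54, N − 37):
  G = 77
  N = 69 − 37 = 32
  P = -53 − 4·32 = -181
  F = 54
  Q = 167 + 3·77 − 6·(-181) − 3·54 = 1322
Policy B (F := 6, N − 50):
  G = 77
  N = 69 − 50 = 19
  P = -53 − 4·19 = -129
  F = 6
  Q = 167 + 3·77 − 6·(-129) − 3·6 = 1154
Comparing — Policy A: Q=1322, Policy B: Q=1154. Highest is 1322 (Policy A).

1322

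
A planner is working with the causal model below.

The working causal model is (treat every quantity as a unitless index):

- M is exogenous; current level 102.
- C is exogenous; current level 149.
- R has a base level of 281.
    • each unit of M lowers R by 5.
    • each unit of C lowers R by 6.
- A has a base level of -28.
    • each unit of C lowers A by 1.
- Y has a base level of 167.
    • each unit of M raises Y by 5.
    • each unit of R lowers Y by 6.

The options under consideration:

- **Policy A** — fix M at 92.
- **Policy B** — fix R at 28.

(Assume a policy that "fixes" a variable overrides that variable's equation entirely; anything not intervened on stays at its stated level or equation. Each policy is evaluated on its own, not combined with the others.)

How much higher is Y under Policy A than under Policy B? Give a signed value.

6556

Policy A (M := 92):
  M = 92
  C = 149
  R = 281 − 5·92 − 6·149 = -1073
  Y = 167 + 5·92 − 6·(-1073) = 7065
Policy B (R := 28):
  M = 102
  C = 149
  R = 28
  Y = 167 + 5·102 − 6·28 = 509
Y: 7065 − 509 = 6556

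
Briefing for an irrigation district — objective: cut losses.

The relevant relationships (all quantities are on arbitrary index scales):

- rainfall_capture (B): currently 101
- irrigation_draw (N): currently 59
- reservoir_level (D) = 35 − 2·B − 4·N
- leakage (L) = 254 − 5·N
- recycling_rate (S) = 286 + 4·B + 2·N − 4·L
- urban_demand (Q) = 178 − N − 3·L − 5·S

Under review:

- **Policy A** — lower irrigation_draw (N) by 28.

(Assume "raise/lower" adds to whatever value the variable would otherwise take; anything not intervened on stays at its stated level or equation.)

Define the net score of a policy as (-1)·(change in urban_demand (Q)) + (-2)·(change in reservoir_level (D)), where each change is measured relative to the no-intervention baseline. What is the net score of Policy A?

Baseline:
  B = 101
  N = 59
  D = 35 − 2·101 − 4·59 = -403
  L = 254 − 5·59 = -41
  S = 286 + 4·101 + 2·59 − 4·(-41) = 972
  Q = 178 − 59 − 3·(-41) − 5·972 = -4618
Policy A (N − 28):
  B = 101
  N = 59 − 28 = 31
  D = 35 − 2·101 − 4·31 = -291
  L = 254 − 5·31 = 99
  S = 286 + 4·101 + 2·31 − 4·99 = 356
  Q = 178 − 31 − 3·99 − 5·356 = -1930
ΔQ = -1930 − (-4618) = 2688; ΔD = -291 − (-403) = 112
Score = (-1)·2688 + (-2)·112 = -2912

-2912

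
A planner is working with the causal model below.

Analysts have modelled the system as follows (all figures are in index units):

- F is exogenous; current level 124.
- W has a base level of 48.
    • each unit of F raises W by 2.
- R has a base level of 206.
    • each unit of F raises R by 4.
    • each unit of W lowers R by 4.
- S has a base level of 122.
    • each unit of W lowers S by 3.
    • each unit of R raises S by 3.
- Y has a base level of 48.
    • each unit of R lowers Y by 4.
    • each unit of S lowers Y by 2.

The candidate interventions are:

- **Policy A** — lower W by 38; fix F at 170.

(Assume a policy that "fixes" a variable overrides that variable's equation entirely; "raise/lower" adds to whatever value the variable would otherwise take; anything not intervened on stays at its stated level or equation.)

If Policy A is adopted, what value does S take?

Policy A (W − 38, F := 170):
  F = 170
  W = 48 + 2·170 (−38 from intervention) = 350
  R = 206 + 4·170 − 4·350 = -514
  S = 122 − 3·350 + 3·(-514) = -2470

-2470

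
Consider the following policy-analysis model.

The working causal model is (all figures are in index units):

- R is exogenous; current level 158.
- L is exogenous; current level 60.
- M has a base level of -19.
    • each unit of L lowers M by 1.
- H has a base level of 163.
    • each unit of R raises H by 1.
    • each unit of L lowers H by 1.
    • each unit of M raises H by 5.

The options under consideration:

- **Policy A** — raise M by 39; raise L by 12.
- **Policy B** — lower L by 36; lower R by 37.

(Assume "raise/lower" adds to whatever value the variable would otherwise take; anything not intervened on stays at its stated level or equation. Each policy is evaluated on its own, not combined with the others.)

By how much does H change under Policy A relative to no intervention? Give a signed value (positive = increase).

Baseline:
  R = 158
  L = 60
  M = -19 − 60 = -79
  H = 163 + 158 − 60 + 5·(-79) = -134
Policy A (M + 39, L + 12):
  R = 158
  L = 60 + 12 = 72
  M = -19 − 72 (+39 from intervention) = -52
  H = 163 + 158 − 72 + 5·(-52) = -11
Change in H: -11 − (-134) = 123

123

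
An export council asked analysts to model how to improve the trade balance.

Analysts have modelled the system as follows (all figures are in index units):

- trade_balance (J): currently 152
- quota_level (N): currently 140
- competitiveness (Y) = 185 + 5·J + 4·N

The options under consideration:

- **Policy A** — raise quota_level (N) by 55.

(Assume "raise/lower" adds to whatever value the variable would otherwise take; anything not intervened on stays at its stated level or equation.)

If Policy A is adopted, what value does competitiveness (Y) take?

1725

Policy A (N + 55):
  J = 152
  N = 140 + 55 = 195
  Y = 185 + 5·152 + 4·195 = 1725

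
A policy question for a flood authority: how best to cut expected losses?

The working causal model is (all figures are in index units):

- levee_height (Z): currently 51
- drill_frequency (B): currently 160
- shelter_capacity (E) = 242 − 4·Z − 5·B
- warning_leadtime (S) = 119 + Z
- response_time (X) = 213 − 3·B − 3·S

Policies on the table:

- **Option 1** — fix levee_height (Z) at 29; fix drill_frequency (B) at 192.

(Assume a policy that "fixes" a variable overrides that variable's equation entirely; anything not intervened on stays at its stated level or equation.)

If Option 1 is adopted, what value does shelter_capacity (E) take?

-834

Option 1 (Z := 29, B := 192):
  Z = 29
  B = 192
  E = 242 − 4·29 − 5·192 = -834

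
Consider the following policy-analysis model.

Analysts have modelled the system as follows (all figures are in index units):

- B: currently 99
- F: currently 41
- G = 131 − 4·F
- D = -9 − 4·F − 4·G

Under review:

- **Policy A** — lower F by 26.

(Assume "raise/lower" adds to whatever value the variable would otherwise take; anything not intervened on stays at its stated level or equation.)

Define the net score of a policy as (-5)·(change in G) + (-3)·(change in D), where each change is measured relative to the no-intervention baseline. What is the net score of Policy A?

416

Baseline:
  F = 41
  G = 131 − 4·41 = -33
  D = -9 − 4·41 − 4·(-33) = -41
Policy A (F − 26):
  F = 41 − 26 = 15
  G = 131 − 4·15 = 71
  D = -9 − 4·15 − 4·71 = -353
ΔG = 71 − (-33) = 104; ΔD = -353 − (-41) = -312
Score = (-5)·104 + (-3)·(-312) = 416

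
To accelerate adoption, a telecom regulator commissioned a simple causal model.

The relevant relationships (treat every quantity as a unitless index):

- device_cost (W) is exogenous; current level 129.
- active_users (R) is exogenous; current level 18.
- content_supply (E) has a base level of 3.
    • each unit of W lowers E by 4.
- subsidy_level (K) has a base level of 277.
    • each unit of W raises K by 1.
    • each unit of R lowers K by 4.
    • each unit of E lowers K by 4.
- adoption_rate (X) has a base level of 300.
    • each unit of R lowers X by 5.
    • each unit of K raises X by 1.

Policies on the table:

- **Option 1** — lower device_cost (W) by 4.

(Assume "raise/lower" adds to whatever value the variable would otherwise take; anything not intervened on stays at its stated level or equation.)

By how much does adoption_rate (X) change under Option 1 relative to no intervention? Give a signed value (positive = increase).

Baseline:
  W = 129
  R = 18
  E = 3 − 4·129 = -513
  K = 277 + 129 − 4·18 − 4·(-513) = 2386
  X = 300 − 5·18 + 2386 = 2596
Option 1 (W − 4):
  W = 129 − 4 = 125
  R = 18
  E = 3 − 4·125 = -497
  K = 277 + 125 − 4·18 − 4·(-497) = 2318
  X = 300 − 5·18 + 2318 = 2528
Change in X: 2528 − 2596 = -68

-68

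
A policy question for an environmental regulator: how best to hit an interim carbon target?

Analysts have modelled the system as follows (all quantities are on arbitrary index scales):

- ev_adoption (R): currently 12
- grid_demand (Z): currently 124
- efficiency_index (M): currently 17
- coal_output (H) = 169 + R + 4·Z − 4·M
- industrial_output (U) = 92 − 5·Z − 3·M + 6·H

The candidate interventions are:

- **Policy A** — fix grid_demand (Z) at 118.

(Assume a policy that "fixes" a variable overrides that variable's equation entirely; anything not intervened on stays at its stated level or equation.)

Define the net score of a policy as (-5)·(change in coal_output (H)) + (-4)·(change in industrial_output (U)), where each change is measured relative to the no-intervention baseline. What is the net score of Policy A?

576

Baseline:
  R = 12
  Z = 124
  M = 17
  H = 169 + 12 + 4·124 − 4·17 = 609
  U = 92 − 5·124 − 3·17 + 6·609 = 3075
Policy A (Z := 118):
  R = 12
  Z = 118
  M = 17
  H = 169 + 12 + 4·118 − 4·17 = 585
  U = 92 − 5·118 − 3·17 + 6·585 = 2961
ΔH = 585 − 609 = -24; ΔU = 2961 − 3075 = -114
Score = (-5)·(-24) + (-4)·(-114) = 576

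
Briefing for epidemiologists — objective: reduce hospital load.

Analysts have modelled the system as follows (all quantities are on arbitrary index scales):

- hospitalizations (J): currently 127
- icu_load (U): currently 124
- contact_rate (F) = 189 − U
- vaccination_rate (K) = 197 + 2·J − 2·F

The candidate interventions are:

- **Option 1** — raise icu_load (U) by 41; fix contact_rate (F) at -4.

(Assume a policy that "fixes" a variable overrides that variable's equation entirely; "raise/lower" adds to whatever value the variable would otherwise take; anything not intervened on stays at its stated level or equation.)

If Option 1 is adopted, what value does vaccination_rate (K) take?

Option 1 (U + 41, F := -4):
  J = 127
  U = 124 + 41 = 165
  F = -4
  K = 197 + 2·127 − 2·(-4) = 459

459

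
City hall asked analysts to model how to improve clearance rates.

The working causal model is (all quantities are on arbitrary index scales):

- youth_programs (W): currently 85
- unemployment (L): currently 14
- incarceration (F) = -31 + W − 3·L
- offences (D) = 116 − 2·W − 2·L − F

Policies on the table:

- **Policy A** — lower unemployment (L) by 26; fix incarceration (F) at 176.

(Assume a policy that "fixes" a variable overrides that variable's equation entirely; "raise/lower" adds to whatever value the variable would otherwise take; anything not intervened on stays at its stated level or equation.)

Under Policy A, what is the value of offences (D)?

-206

Policy A (L − 26, F := 176):
  W = 85
  L = 14 − 26 = -12
  F = 176
  D = 116 − 2·85 − 2·(-12) − 176 = -206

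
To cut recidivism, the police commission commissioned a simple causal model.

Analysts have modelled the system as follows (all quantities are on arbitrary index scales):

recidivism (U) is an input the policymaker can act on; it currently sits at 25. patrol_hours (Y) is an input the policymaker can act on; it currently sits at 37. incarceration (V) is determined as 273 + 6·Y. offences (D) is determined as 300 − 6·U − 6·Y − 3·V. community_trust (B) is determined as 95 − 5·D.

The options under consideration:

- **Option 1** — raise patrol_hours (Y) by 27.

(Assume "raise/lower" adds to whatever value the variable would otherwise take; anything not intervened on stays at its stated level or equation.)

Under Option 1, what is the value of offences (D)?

-2205

Option 1 (Y + 27):
  U = 25
  Y = 37 + 27 = 64
  V = 273 + 6·64 = 657
  D = 300 − 6·25 − 6·64 − 3·657 = -2205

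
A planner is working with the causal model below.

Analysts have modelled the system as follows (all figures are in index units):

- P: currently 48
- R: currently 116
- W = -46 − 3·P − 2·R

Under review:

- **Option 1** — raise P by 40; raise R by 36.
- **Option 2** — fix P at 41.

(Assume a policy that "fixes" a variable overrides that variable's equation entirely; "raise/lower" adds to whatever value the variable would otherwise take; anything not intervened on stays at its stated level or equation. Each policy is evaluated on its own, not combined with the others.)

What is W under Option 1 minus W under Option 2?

Option 1 (P + 40, R + 36):
  P = 48 + 40 = 88
  R = 116 + 36 = 152
  W = -46 − 3·88 − 2·152 = -614
Option 2 (P := 41):
  P = 41
  R = 116
  W = -46 − 3·41 − 2·116 = -401
W: -614 − (-401) = -213

-213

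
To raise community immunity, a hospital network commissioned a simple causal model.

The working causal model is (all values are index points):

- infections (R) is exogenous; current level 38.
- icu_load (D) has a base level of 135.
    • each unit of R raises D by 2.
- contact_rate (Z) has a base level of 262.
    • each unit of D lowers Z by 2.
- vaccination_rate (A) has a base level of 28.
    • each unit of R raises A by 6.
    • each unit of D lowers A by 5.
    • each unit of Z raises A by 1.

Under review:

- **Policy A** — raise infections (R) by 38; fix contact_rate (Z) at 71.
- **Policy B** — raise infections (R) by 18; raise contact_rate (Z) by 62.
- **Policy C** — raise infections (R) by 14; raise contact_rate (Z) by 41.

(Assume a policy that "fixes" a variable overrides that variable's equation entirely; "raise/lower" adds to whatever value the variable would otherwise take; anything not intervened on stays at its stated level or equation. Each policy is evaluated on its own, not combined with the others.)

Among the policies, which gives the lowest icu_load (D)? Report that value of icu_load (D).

Policy A (R + 38, Z := 71):
  R = 38 + 38 = 76
  D = 135 + 2·76 = 287
Policy B (R + 18, Z + 62):
  R = 38 + 18 = 56
  D = 135 + 2·56 = 247
Policy C (R + 14, Z + 41):
  R = 38 + 14 = 52
  D = 135 + 2·52 = 239
Comparing — Policy A: D=287, Policy B: D=247, Policy C: D=239. Lowest is 239 (Policy C).

239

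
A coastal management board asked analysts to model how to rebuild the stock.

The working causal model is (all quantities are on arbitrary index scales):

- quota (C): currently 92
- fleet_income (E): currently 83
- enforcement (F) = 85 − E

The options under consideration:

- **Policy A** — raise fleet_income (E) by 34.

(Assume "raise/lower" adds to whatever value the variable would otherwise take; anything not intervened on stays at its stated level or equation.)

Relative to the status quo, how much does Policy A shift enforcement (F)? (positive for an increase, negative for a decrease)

-34

Baseline:
  E = 83
  F = 85 − 83 = 2
Policy A (E + 34):
  E = 83 + 34 = 117
  F = 85 − 117 = -32
Change in F: -32 − 2 = -34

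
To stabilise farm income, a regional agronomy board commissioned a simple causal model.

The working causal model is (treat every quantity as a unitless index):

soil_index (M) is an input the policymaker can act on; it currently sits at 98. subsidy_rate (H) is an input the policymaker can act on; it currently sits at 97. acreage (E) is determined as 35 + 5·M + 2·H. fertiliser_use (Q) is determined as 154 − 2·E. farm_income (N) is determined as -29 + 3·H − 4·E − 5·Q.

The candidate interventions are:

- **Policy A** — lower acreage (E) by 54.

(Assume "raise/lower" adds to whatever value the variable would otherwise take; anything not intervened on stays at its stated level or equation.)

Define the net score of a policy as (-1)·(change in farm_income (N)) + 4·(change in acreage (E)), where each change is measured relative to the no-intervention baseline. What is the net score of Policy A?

Baseline:
  M = 98
  H = 97
  E = 35 + 5·98 + 2·97 = 719
  Q = 154 − 2·719 = -1284
  N = -29 + 3·97 − 4·719 − 5·(-1284) = 3806
Policy A (E − 54):
  M = 98
  H = 97
  E = 35 + 5·98 + 2·97 (−54 from intervention) = 665
  Q = 154 − 2·665 = -1176
  N = -29 + 3·97 − 4·665 − 5·(-1176) = 3482
ΔN = 3482 − 3806 = -324; ΔE = 665 − 719 = -54
Score = (-1)·(-324) + 4·(-54) = 108

108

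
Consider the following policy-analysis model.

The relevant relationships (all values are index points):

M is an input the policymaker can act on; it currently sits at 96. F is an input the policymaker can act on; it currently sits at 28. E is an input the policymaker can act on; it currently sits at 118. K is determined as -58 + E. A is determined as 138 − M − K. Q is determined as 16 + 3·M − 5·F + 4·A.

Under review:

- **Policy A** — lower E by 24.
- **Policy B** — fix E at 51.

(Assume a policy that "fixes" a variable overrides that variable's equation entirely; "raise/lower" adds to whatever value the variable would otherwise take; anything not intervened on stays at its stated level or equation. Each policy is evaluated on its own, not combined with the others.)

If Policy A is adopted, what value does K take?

Policy A (E − 24):
  E = 118 − 24 = 94
  K = -58 + 94 = 36

36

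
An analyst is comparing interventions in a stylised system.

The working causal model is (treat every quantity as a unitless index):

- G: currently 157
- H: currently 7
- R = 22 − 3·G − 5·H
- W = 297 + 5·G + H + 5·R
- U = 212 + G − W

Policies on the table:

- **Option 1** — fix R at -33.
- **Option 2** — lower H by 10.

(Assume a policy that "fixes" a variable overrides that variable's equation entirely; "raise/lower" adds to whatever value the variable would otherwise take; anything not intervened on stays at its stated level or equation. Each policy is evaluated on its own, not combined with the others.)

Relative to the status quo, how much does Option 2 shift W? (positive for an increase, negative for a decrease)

240

Baseline:
  G = 157
  H = 7
  R = 22 − 3·157 − 5·7 = -484
  W = 297 + 5·157 + 7 + 5·(-484) = -1331
Option 2 (H − 10):
  G = 157
  H = 7 − 10 = -3
  R = 22 − 3·157 − 5·(-3) = -434
  W = 297 + 5·157 + (-3) + 5·(-434) = -1091
Change in W: -1091 − (-1331) = 240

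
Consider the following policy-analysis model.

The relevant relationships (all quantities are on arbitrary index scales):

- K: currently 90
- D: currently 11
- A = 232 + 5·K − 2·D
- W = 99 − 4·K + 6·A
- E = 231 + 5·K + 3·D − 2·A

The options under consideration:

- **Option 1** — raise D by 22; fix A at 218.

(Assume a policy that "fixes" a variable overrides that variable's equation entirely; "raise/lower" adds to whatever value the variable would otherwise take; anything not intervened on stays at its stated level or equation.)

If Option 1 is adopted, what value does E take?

Option 1 (D + 22, A := 218):
  K = 90
  D = 11 + 22 = 33
  A = 218
  E = 231 + 5·90 + 3·33 − 2·218 = 344

344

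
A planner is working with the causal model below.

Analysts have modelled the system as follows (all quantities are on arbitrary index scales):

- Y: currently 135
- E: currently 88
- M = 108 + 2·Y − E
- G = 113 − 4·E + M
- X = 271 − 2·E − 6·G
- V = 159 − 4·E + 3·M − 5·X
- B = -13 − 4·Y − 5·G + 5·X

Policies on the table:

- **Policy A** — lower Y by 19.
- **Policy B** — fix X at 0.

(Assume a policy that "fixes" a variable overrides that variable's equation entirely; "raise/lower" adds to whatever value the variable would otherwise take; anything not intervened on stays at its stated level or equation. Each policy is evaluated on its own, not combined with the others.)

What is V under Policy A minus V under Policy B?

Policy A (Y − 19):
  Y = 135 − 19 = 116
  E = 88
  M = 108 + 2·116 − 88 = 252
  G = 113 − 4·88 + 252 = 13
  X = 271 − 2·88 − 6·13 = 17
  V = 159 − 4·88 + 3·252 − 5·17 = 478
Policy B (X := 0):
  Y = 135
  E = 88
  M = 108 + 2·135 − 88 = 290
  G = 113 − 4·88 + 290 = 51
  X = 0
  V = 159 − 4·88 + 3·290 − 5·0 = 677
V: 478 − 677 = -199

-199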